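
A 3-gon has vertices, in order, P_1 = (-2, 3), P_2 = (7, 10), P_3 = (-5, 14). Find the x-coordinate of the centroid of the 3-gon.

Apply the shoelace (surveyor's) formula. First the cross-terms c_i = x_i·y_{i+1} − x_{i+1}·y_i:
  -41, 148, 13  ⇒  2A = 120, A = 60.
Then Σ (x_i + x_{i+1})·c_i = 0, so x̄ = 0 / (6·60) = 0.

0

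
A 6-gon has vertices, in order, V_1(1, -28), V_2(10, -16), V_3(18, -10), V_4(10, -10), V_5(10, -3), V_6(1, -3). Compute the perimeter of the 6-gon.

74

|V_1V_2| = √((9)² + (12)²) = √225 = 15
|V_2V_3| = √((8)² + (6)²) = √100 = 10
|V_3V_4| = √((-8)² + (0)²) = √64 = 8
|V_4V_5| = √((0)² + (7)²) = √49 = 7
|V_5V_6| = √((-9)² + (0)²) = √81 = 9
|V_6V_1| = √((0)² + (-25)²) = √625 = 25
Perimeter = 15 + 10 + 8 + 7 + 9 + 25 = 74.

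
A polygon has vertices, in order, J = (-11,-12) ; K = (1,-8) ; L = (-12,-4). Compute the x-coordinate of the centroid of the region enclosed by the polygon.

-22/3

Apply the surveyor's formula. First the cross-terms c_i = x_i·y_{i+1} − x_{i+1}·y_i:
  100, -100, 100  ⇒  2A = 100, A = 50.
Then Σ (x_i + x_{i+1})·c_i = -2200, so x̄ = -2200 / (6·50) = -22/3.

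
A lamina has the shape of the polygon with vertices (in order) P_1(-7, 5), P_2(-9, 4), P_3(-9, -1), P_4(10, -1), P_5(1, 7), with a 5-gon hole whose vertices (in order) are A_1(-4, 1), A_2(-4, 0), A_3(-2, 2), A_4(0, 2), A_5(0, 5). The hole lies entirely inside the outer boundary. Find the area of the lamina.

Outer boundary:
Σ = (17) + (45) + (19) + (71) + (54) = 206
Area = |Σ|/2 = 103.
Hole:
Σ = (4) + (-8) + (-4) + (0) + (20) = 12
Area = |Σ|/2 = 6.
Net area = 103 − 6 = 97.

97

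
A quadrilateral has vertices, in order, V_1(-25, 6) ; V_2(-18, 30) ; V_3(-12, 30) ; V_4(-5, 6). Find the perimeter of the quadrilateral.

76

|V_1V_2| = √((7)² + (24)²) = √625 = 25
|V_2V_3| = √((6)² + (0)²) = √36 = 6
|V_3V_4| = √((7)² + (-24)²) = √625 = 25
|V_4V_1| = √((-20)² + (0)²) = √400 = 20
Perimeter = 25 + 6 + 25 + 20 = 76.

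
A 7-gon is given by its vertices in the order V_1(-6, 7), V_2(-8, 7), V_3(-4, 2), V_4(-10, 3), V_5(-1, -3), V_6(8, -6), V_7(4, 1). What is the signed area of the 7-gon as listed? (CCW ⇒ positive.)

81.5

Apply the shoelace (surveyor's) formula: 2A = Σ (x_i·y_{i+1} − x_{i+1}·y_i), indices taken mod 7.
Cross-terms: 14, 12, 8, 33, 30, 32, 34  ⇒  Σ = 163
Signed area = Σ/2 = 81.5 (positive ⇒ counter-clockwise traversal).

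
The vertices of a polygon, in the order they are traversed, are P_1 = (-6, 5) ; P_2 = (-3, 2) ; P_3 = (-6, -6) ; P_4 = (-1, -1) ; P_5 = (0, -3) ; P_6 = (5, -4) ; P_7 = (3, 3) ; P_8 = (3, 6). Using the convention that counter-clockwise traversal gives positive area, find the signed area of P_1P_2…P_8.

69

Apply the shoelace (surveyor's) formula: 2A = Σ (x_i·y_{i+1} − x_{i+1}·y_i), indices taken mod 8.
Cross-terms: 3, 30, 0, 3, 15, 27, 9, 51  ⇒  Σ = 138
Signed area = Σ/2 = 69 (positive ⇒ counter-clockwise traversal).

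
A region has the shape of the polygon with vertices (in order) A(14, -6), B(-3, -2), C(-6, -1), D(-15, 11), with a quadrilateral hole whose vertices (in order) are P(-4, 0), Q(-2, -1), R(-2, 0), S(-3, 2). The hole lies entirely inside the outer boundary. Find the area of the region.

97

Outer boundary:
Apply the surveyor's formula: 2A = Σ (x_i·y_{i+1} − x_{i+1}·y_i), indices taken mod 4.
Σ = (-46) + (-9) + (-81) + (-64) = -200
Area = |Σ|/2 = 100.
Hole:
Apply Gauss's area formula: 2A = Σ (x_i·y_{i+1} − x_{i+1}·y_i), indices taken mod 4.
P→Q: (-4)(-1) − (-2)(0) = 4
Q→R: (-2)(0) − (-2)(-1) = -2
R→S: (-2)(2) − (-3)(0) = -4
S→P: (-3)(0) − (-4)(2) = 8
Σ = 6
Area = |Σ|/2 = 3.
Net area = 100 − 3 = 97.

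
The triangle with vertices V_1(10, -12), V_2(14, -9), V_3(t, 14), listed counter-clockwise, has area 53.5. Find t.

Write out the shoelace sum; only the two edges meeting at V_3 involve t:
2·Area = [(14·14 − t·(-9)) + (t·(-12) − 10·14)] + 78
       = -3·t + 134 = 107
⇒ t = 9.

9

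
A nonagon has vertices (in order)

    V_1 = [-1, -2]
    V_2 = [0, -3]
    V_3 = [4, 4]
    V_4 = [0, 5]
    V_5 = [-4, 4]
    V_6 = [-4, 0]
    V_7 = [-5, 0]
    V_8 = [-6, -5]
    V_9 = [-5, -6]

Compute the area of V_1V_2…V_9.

55.5

Apply Gauss's area formula: 2A = Σ (x_i·y_{i+1} − x_{i+1}·y_i), indices taken mod 9.
Cross-terms: 3, 12, 20, 20, 16, 0, 25, 11, 4  ⇒  Σ = 111
Area = |Σ|/2 = 55.5.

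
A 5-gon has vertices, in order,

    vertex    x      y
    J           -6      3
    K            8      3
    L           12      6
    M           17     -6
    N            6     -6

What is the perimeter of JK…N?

58

|JK| = √((14)² + (0)²) = √196 = 14
|KL| = √((4)² + (3)²) = √25 = 5
|LM| = √((5)² + (-12)²) = √169 = 13
|MN| = √((-11)² + (0)²) = √121 = 11
|NJ| = √((-12)² + (9)²) = √225 = 15
Perimeter = 14 + 5 + 13 + 11 + 15 = 58.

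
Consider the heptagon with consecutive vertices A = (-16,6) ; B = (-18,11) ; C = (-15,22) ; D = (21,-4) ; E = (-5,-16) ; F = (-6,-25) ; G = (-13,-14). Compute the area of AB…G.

Σ = (-68) + (-231) + (-402) + (-356) + (29) + (-241) + (-302) = -1571
Area = |Σ|/2 = 785.5.

785.5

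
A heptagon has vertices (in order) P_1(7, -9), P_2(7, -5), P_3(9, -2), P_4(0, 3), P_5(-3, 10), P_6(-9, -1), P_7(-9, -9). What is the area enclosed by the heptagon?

202

Cross-terms: 28, 31, 27, 9, 93, 72, 144  ⇒  Σ = 404
Area = |Σ|/2 = 202.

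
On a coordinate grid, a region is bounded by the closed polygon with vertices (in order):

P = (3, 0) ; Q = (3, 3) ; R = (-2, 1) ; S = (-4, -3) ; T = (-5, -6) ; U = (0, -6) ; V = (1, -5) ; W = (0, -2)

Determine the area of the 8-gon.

Σ = (9) + (9) + (10) + (9) + (30) + (6) + (-2) + (6) = 77
Area = |Σ|/2 = 38.5.

38.5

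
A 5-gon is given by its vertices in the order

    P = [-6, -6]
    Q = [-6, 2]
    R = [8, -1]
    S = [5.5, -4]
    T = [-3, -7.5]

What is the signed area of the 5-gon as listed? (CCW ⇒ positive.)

-82.375

Apply the shoelace (surveyor's) formula: 2A = Σ (x_i·y_{i+1} − x_{i+1}·y_i), indices taken mod 5.
Cross-terms: -48, -10, -26.5, -53.25, -27  ⇒  Σ = -164.75
Signed area = Σ/2 = -82.375 (negative ⇒ clockwise traversal).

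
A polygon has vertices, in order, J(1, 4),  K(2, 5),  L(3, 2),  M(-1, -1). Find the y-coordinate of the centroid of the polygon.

19/9

Apply Gauss's area formula. First the cross-terms c_i = x_i·y_{i+1} − x_{i+1}·y_i:
  -3, -11, -1, -3  ⇒  2A = -18, A = -9.
Then Σ (y_i + y_{i+1})·c_i = -114, so ȳ = -114 / (6·(-9)) = 19/9.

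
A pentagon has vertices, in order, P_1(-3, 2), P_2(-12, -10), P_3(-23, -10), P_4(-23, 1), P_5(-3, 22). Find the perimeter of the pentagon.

86

|P_1P_2| = √((-9)² + (-12)²) = √225 = 15
|P_2P_3| = √((-11)² + (0)²) = √121 = 11
|P_3P_4| = √((0)² + (11)²) = √121 = 11
|P_4P_5| = √((20)² + (21)²) = √841 = 29
|P_5P_1| = √((0)² + (-20)²) = √400 = 20
Perimeter = 15 + 11 + 11 + 29 + 20 = 86.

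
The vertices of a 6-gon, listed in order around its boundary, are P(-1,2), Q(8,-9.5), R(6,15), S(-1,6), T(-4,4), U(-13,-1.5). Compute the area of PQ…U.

136

Σ = (-6.5) + (177) + (51) + (20) + (58) + (-27.5) = 272
Area = |Σ|/2 = 136.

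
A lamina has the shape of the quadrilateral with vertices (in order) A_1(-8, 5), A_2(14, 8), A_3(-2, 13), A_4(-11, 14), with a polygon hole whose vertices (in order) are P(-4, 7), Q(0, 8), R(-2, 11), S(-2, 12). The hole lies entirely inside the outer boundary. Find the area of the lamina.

110

Outer boundary:
A_1→A_2: (-8)(8) − (14)(5) = -134
A_2→A_3: (14)(13) − (-2)(8) = 198
A_3→A_4: (-2)(14) − (-11)(13) = 115
A_4→A_1: (-11)(5) − (-8)(14) = 57
Σ = 236
Area = |Σ|/2 = 118.
Hole:
Σ = (-32) + (16) + (-2) + (34) = 16
Area = |Σ|/2 = 8.
Net area = 118 − 8 = 110.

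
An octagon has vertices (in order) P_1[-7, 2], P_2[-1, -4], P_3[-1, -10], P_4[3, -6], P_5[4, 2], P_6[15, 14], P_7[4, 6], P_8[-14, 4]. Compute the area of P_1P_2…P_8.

131

Apply the shoelace (surveyor's) formula: 2A = Σ (x_i·y_{i+1} − x_{i+1}·y_i), indices taken mod 8.
Σ = (30) + (6) + (36) + (30) + (26) + (34) + (100) + (0) = 262
Area = |Σ|/2 = 131.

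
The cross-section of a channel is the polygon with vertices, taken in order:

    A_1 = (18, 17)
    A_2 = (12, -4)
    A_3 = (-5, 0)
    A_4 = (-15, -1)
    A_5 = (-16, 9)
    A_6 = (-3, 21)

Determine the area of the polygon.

590

Apply the shoelace formula: 2A = Σ (x_i·y_{i+1} − x_{i+1}·y_i), indices taken mod 6.
Σ = (-276) + (-20) + (5) + (-151) + (-309) + (-429) = -1180
Area = |Σ|/2 = 590.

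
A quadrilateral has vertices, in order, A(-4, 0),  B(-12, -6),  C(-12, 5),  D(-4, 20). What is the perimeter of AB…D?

58

|AB| = √((-8)² + (-6)²) = √100 = 10
|BC| = √((0)² + (11)²) = √121 = 11
|CD| = √((8)² + (15)²) = √289 = 17
|DA| = √((0)² + (-20)²) = √400 = 20
Perimeter = 10 + 11 + 17 + 20 = 58.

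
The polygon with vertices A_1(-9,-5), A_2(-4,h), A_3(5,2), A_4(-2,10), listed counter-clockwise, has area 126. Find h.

The doubled signed area Σ (x_i y_{i+1} − x_{i+1} y_i) is linear in h.
With h=0 it equals 126; the coefficient of h is -14 (from the two edges through A_2).
So -14·h + 126 = 2·126 = 252 ⇒ h = -9.

-9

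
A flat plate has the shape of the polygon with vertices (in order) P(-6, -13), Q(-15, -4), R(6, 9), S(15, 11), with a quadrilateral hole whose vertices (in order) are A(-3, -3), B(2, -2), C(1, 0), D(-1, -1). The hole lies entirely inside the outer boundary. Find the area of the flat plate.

233.5

Outer boundary:
Apply the shoelace formula: 2A = Σ (x_i·y_{i+1} − x_{i+1}·y_i), indices taken mod 4.
Cross-terms: -171, -111, -69, -129  ⇒  Σ = -480
Area = |Σ|/2 = 240.
Hole:
Apply Gauss's area formula: 2A = Σ (x_i·y_{i+1} − x_{i+1}·y_i), indices taken mod 4.
Σ = (12) + (2) + (-1) + (0) = 13
Area = |Σ|/2 = 6.5.
Net area = 240 − 6.5 = 233.5.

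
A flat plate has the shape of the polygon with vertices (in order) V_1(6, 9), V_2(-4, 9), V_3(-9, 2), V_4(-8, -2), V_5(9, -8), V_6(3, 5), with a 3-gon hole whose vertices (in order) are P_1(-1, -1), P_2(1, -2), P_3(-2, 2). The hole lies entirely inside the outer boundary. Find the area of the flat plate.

Outer boundary:
Apply the shoelace (surveyor's) formula: 2A = Σ (x_i·y_{i+1} − x_{i+1}·y_i), indices taken mod 6.
Σ = (90) + (73) + (34) + (82) + (69) + (-3) = 345
Area = |Σ|/2 = 172.5.
Hole:
Σ = (3) + (-2) + (4) = 5
Area = |Σ|/2 = 2.5.
Net area = 172.5 − 2.5 = 170.

170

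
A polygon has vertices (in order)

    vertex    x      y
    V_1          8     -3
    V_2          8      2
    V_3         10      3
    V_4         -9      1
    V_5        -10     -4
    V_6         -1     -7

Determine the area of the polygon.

126

Σ = (40) + (4) + (37) + (46) + (66) + (59) = 252
Area = |Σ|/2 = 126.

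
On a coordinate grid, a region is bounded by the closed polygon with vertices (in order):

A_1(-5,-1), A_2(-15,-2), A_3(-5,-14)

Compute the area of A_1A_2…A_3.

65

Apply Gauss's area formula: 2A = Σ (x_i·y_{i+1} − x_{i+1}·y_i), indices taken mod 3.
A_1→A_2: (-5)(-2) − (-15)(-1) = -5
A_2→A_3: (-15)(-14) − (-5)(-2) = 200
A_3→A_1: (-5)(-1) − (-5)(-14) = -65
Σ = 130
Area = |Σ|/2 = 65.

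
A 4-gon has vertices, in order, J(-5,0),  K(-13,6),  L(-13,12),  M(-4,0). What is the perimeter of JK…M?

|JK| = √((-8)² + (6)²) = √100 = 10
|KL| = √((0)² + (6)²) = √36 = 6
|LM| = √((9)² + (-12)²) = √225 = 15
|MJ| = √((-1)² + (0)²) = √1 = 1
Perimeter = 10 + 6 + 15 + 1 = 32.

32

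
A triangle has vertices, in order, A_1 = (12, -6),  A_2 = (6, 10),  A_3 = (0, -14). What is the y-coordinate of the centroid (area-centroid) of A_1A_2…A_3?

Apply the shoelace formula. First the cross-terms c_i = x_i·y_{i+1} − x_{i+1}·y_i:
  156, -84, 168  ⇒  2A = 240, A = 120.
Then Σ (y_i + y_{i+1})·c_i = -2400, so ȳ = -2400 / (6·120) = -10/3.

-10/3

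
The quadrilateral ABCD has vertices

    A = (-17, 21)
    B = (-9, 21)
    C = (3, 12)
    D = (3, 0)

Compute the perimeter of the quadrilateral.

64

|AB| = √((8)² + (0)²) = √64 = 8
|BC| = √((12)² + (-9)²) = √225 = 15
|CD| = √((0)² + (-12)²) = √144 = 12
|DA| = √((-20)² + (21)²) = √841 = 29
Perimeter = 8 + 15 + 12 + 29 = 64.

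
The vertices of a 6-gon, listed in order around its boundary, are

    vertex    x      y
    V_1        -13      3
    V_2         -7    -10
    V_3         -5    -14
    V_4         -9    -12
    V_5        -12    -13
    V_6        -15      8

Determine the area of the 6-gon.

Apply the shoelace formula: 2A = Σ (x_i·y_{i+1} − x_{i+1}·y_i), indices taken mod 6.
Cross-terms: 151, 48, -66, -27, -291, 59  ⇒  Σ = -126
Area = |Σ|/2 = 63.

63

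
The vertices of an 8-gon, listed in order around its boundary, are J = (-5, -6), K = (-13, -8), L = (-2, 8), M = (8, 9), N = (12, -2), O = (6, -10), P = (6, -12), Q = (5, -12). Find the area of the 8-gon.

Σ = (-38) + (-120) + (-82) + (-124) + (-108) + (-12) + (-12) + (-90) = -586
Area = |Σ|/2 = 293.

293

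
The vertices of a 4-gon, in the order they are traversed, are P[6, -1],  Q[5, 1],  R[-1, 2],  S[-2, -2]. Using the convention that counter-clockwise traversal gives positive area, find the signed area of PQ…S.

Apply the shoelace (surveyor's) formula: 2A = Σ (x_i·y_{i+1} − x_{i+1}·y_i), indices taken mod 4.
Σ = (11) + (11) + (6) + (14) = 42
Signed area = Σ/2 = 21 (positive ⇒ counter-clockwise traversal).

21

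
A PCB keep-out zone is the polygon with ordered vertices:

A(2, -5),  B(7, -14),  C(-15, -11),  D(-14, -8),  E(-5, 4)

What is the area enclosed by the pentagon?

Apply the shoelace formula: 2A = Σ (x_i·y_{i+1} − x_{i+1}·y_i), indices taken mod 5.
A→B: (2)(-14) − (7)(-5) = 7
B→C: (7)(-11) − (-15)(-14) = -287
C→D: (-15)(-8) − (-14)(-11) = -34
D→E: (-14)(4) − (-5)(-8) = -96
E→A: (-5)(-5) − (2)(4) = 17
Σ = -393
Area = |Σ|/2 = 196.5.

196.5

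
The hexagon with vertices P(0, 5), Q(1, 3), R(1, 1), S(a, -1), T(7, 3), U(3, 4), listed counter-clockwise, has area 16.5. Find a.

0

Write out the shoelace sum; only the two edges meeting at S involve a:
2·Area = [(1·(-1) − a·1) + (a·3 − 7·(-1))] + 27
       = 2·a + 33 = 33
⇒ a = 0.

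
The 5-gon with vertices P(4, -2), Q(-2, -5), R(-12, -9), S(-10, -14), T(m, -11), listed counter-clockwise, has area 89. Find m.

Write out the shoelace sum; only the two edges meeting at T involve m:
2·Area = [((-10)·(-11) − m·(-14)) + (m·(-2) − 4·(-11))] + 12
       = 12·m + 166 = 178
⇒ m = 1.

1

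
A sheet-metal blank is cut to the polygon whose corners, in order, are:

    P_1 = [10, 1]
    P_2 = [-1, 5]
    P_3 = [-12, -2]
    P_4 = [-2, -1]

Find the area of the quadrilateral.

Cross-terms: 51, 62, 8, 8  ⇒  Σ = 129
Area = |Σ|/2 = 64.5.

64.5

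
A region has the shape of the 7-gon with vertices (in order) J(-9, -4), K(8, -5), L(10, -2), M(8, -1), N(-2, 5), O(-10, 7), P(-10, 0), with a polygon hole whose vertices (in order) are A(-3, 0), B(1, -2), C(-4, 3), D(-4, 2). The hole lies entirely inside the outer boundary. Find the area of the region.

Outer boundary:
Cross-terms: 77, 34, 6, 38, 36, 70, 40  ⇒  Σ = 301
Area = |Σ|/2 = 150.5.
Hole:
Apply the surveyor's formula: 2A = Σ (x_i·y_{i+1} − x_{i+1}·y_i), indices taken mod 4.
Σ = (6) + (-5) + (4) + (6) = 11
Area = |Σ|/2 = 5.5.
Net area = 150.5 − 5.5 = 145.

145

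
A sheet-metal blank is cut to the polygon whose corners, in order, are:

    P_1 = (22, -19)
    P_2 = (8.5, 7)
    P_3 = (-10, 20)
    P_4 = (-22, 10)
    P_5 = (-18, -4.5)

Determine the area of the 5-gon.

807.75

Σ = (315.5) + (240) + (340) + (279) + (441) = 1615.5
Area = |Σ|/2 = 807.75.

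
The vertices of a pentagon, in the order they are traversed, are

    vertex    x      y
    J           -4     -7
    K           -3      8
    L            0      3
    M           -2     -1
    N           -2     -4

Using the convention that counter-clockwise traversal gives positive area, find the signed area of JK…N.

Apply Gauss's area formula: 2A = Σ (x_i·y_{i+1} − x_{i+1}·y_i), indices taken mod 5.
Σ = (-53) + (-9) + (6) + (6) + (-2) = -52
Signed area = Σ/2 = -26 (negative ⇒ clockwise traversal).

-26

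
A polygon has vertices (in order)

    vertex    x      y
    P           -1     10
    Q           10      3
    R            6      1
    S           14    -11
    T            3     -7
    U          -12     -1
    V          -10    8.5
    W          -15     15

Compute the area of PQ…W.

P→Q: (-1)(3) − (10)(10) = -103
Q→R: (10)(1) − (6)(3) = -8
R→S: (6)(-11) − (14)(1) = -80
S→T: (14)(-7) − (3)(-11) = -65
T→U: (3)(-1) − (-12)(-7) = -87
U→V: (-12)(8.5) − (-10)(-1) = -112
V→W: (-10)(15) − (-15)(8.5) = -22.5
W→P: (-15)(10) − (-1)(15) = -135
Σ = -612.5
Area = |Σ|/2 = 306.25.

306.25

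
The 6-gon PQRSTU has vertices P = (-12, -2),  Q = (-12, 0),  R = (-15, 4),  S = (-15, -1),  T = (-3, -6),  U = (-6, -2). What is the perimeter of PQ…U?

|PQ| = √((0)² + (2)²) = √4 = 2
|QR| = √((-3)² + (4)²) = √25 = 5
|RS| = √((0)² + (-5)²) = √25 = 5
|ST| = √((12)² + (-5)²) = √169 = 13
|TU| = √((-3)² + (4)²) = √25 = 5
|UP| = √((-6)² + (0)²) = √36 = 6
Perimeter = 2 + 5 + 5 + 13 + 5 + 6 = 36.

36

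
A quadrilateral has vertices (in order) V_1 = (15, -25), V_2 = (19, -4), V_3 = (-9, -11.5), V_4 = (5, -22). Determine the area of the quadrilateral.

310.5

Cross-terms: 415, -254.5, 255.5, 205  ⇒  Σ = 621
Area = |Σ|/2 = 310.5.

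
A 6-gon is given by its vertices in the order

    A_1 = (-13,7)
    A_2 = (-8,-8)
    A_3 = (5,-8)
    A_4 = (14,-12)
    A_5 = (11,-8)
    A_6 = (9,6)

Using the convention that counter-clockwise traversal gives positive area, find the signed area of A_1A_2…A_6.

307.5

Apply Gauss's area formula: 2A = Σ (x_i·y_{i+1} − x_{i+1}·y_i), indices taken mod 6.
Cross-terms: 160, 104, 52, 20, 138, 141  ⇒  Σ = 615
Signed area = Σ/2 = 307.5 (positive ⇒ counter-clockwise traversal).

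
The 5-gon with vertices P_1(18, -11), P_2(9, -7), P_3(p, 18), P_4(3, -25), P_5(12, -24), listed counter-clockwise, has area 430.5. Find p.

-14

Write out the shoelace sum; only the two edges meeting at P_3 involve p:
2·Area = [(9·18 − p·(-7)) + (p·(-25) − 3·18)] + 501
       = -18·p + 609 = 861
⇒ p = -14.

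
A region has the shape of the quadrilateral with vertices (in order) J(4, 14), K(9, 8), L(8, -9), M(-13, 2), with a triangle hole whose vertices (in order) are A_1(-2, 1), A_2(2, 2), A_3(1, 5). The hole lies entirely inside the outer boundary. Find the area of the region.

Outer boundary:
Apply Gauss's area formula: 2A = Σ (x_i·y_{i+1} − x_{i+1}·y_i), indices taken mod 4.
Cross-terms: -94, -145, -101, -190  ⇒  Σ = -530
Area = |Σ|/2 = 265.
Hole:
Apply the shoelace (surveyor's) formula: 2A = Σ (x_i·y_{i+1} − x_{i+1}·y_i), indices taken mod 3.
Cross-terms: -6, 8, 11  ⇒  Σ = 13
Area = |Σ|/2 = 6.5.
Net area = 265 − 6.5 = 258.5.

258.5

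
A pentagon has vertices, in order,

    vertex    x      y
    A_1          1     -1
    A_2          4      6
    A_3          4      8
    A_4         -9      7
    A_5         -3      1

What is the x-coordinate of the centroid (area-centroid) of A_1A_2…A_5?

-89/66

Apply the shoelace (surveyor's) formula. First the cross-terms c_i = x_i·y_{i+1} − x_{i+1}·y_i:
  10, 8, 100, 12, 2  ⇒  2A = 132, A = 66.
Then Σ (x_i + x_{i+1})·c_i = -534, so x̄ = -534 / (6·66) = -89/66.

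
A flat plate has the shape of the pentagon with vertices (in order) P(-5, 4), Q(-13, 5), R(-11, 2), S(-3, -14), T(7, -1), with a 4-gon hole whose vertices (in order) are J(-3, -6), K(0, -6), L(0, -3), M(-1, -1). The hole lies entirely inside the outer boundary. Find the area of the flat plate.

Outer boundary:
Apply the surveyor's formula: 2A = Σ (x_i·y_{i+1} − x_{i+1}·y_i), indices taken mod 5.
Cross-terms: 27, 29, 160, 101, 23  ⇒  Σ = 340
Area = |Σ|/2 = 170.
Hole:
Σ = (18) + (0) + (-3) + (3) = 18
Area = |Σ|/2 = 9.
Net area = 170 − 9 = 161.

161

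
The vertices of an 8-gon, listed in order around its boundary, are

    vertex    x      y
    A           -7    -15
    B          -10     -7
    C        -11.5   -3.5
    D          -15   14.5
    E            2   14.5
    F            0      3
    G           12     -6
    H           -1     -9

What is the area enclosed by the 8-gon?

Cross-terms: -101, -45.5, -219.25, -246.5, 6, -36, -114, -48  ⇒  Σ = -804.25
Area = |Σ|/2 = 402.125.

402.125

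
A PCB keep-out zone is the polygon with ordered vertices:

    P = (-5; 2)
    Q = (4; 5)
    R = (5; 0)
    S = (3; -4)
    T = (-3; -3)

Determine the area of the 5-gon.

60

P→Q: (-5)(5) − (4)(2) = -33
Q→R: (4)(0) − (5)(5) = -25
R→S: (5)(-4) − (3)(0) = -20
S→T: (3)(-3) − (-3)(-4) = -21
T→P: (-3)(2) − (-5)(-3) = -21
Σ = -120
Area = |Σ|/2 = 60.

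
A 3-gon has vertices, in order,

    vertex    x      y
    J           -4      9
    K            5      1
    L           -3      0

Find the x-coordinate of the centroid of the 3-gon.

-2/3

Apply Gauss's area formula. First the cross-terms c_i = x_i·y_{i+1} − x_{i+1}·y_i:
  -49, 3, -27  ⇒  2A = -73, A = -36.5.
Then Σ (x_i + x_{i+1})·c_i = 146, so x̄ = 146 / (6·(-36.5)) = -2/3.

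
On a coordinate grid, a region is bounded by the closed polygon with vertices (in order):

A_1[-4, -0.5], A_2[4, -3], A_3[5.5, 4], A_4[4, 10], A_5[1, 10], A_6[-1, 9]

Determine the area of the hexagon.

Apply Gauss's area formula: 2A = Σ (x_i·y_{i+1} − x_{i+1}·y_i), indices taken mod 6.
Σ = (14) + (32.5) + (39) + (30) + (19) + (36.5) = 171
Area = |Σ|/2 = 85.5.

85.5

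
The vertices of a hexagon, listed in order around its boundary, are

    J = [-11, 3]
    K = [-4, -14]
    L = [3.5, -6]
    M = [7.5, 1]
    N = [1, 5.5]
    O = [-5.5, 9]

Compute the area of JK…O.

Apply the shoelace (surveyor's) formula: 2A = Σ (x_i·y_{i+1} − x_{i+1}·y_i), indices taken mod 6.
Cross-terms: 166, 73, 48.5, 40.25, 39.25, 82.5  ⇒  Σ = 449.5
Area = |Σ|/2 = 224.75.

224.75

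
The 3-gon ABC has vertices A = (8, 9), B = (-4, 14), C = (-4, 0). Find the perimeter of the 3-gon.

|AB| = √((-12)² + (5)²) = √169 = 13
|BC| = √((0)² + (-14)²) = √196 = 14
|CA| = √((12)² + (9)²) = √225 = 15
Perimeter = 13 + 14 + 15 = 42.

42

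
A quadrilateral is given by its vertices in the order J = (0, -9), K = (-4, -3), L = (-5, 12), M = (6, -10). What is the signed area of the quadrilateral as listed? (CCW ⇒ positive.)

Σ = (-36) + (-63) + (-22) + (-54) = -175
Signed area = Σ/2 = -87.5 (negative ⇒ clockwise traversal).

-87.5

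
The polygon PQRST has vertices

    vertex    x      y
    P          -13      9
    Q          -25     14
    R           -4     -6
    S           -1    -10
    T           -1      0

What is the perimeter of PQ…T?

72

|PQ| = √((-12)² + (5)²) = √169 = 13
|QR| = √((21)² + (-20)²) = √841 = 29
|RS| = √((3)² + (-4)²) = √25 = 5
|ST| = √((0)² + (10)²) = √100 = 10
|TP| = √((-12)² + (9)²) = √225 = 15
Perimeter = 13 + 29 + 5 + 10 + 15 = 72.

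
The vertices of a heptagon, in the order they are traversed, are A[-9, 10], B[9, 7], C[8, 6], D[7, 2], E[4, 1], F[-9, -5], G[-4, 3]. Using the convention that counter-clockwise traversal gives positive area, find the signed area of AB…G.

-126.5

Cross-terms: -153, -2, -26, -1, -11, -47, -13  ⇒  Σ = -253
Signed area = Σ/2 = -126.5 (negative ⇒ clockwise traversal).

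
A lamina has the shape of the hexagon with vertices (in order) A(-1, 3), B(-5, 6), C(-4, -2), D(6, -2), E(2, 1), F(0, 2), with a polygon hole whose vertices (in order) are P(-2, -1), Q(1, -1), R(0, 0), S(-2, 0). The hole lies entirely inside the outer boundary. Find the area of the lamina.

37

Outer boundary:
Apply the shoelace formula: 2A = Σ (x_i·y_{i+1} − x_{i+1}·y_i), indices taken mod 6.
Σ = (9) + (34) + (20) + (10) + (4) + (2) = 79
Area = |Σ|/2 = 39.5.
Hole:
Apply the surveyor's formula: 2A = Σ (x_i·y_{i+1} − x_{i+1}·y_i), indices taken mod 4.
Σ = (3) + (0) + (0) + (2) = 5
Area = |Σ|/2 = 2.5.
Net area = 39.5 − 2.5 = 37.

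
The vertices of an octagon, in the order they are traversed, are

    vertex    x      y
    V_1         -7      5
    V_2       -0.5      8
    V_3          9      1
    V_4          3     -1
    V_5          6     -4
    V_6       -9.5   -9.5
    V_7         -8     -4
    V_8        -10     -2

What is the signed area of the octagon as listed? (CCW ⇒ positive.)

-182.5

Apply the shoelace formula: 2A = Σ (x_i·y_{i+1} − x_{i+1}·y_i), indices taken mod 8.
Σ = (-53.5) + (-72.5) + (-12) + (-6) + (-95) + (-38) + (-24) + (-64) = -365
Signed area = Σ/2 = -182.5 (negative ⇒ clockwise traversal).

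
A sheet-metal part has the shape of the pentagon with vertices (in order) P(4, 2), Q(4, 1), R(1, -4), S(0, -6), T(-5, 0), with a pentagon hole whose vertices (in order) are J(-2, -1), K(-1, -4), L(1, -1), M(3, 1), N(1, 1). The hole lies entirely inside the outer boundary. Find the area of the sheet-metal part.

Outer boundary:
Σ = (-4) + (-17) + (-6) + (-30) + (-10) = -67
Area = |Σ|/2 = 33.5.
Hole:
Apply Gauss's area formula: 2A = Σ (x_i·y_{i+1} − x_{i+1}·y_i), indices taken mod 5.
Σ = (7) + (5) + (4) + (2) + (1) = 19
Area = |Σ|/2 = 9.5.
Net area = 33.5 − 9.5 = 24.

24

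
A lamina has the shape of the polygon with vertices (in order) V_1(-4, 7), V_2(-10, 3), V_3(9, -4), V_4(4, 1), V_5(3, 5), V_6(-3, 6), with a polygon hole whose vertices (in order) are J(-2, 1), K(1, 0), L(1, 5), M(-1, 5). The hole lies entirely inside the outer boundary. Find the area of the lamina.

63

Outer boundary:
Apply the surveyor's formula: 2A = Σ (x_i·y_{i+1} − x_{i+1}·y_i), indices taken mod 6.
V_1→V_2: (-4)(3) − (-10)(7) = 58
V_2→V_3: (-10)(-4) − (9)(3) = 13
V_3→V_4: (9)(1) − (4)(-4) = 25
V_4→V_5: (4)(5) − (3)(1) = 17
V_5→V_6: (3)(6) − (-3)(5) = 33
V_6→V_1: (-3)(7) − (-4)(6) = 3
Σ = 149
Area = |Σ|/2 = 74.5.
Hole:
Σ = (-1) + (5) + (10) + (9) = 23
Area = |Σ|/2 = 11.5.
Net area = 74.5 − 11.5 = 63.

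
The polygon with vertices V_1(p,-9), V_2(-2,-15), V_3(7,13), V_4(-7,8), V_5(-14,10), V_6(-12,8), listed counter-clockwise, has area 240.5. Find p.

The doubled signed area Σ (x_i y_{i+1} − x_{i+1} y_i) is linear in p.
With p=0 it equals 366; the coefficient of p is -23 (from the two edges through V_1).
So -23·p + 366 = 2·240.5 = 481 ⇒ p = -5.

-5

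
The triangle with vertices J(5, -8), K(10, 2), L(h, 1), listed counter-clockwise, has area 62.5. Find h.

The doubled signed area Σ (x_i y_{i+1} − x_{i+1} y_i) is linear in h.
With h=0 it equals 95; the coefficient of h is -10 (from the two edges through L).
So -10·h + 95 = 2·62.5 = 125 ⇒ h = -3.

-3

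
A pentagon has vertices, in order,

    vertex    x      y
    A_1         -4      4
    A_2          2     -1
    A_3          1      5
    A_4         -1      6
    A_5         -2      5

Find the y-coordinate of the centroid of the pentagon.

Apply the surveyor's formula. First the cross-terms c_i = x_i·y_{i+1} − x_{i+1}·y_i:
  -4, 11, 11, 7, 12  ⇒  2A = 37, A = 18.5.
Then Σ (y_i + y_{i+1})·c_i = 338, so ȳ = 338 / (6·18.5) = 338/111.

338/111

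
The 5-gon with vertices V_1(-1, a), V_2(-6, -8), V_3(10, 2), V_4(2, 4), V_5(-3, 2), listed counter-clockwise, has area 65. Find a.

The doubled signed area Σ (x_i y_{i+1} − x_{i+1} y_i) is linear in a.
With a=0 it equals 130; the coefficient of a is 3 (from the two edges through V_1).
So 3·a + 130 = 2·65 = 130 ⇒ a = 0.

0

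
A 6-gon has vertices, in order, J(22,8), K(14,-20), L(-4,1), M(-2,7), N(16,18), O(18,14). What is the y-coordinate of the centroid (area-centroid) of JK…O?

43/48

Apply the shoelace formula. First the cross-terms c_i = x_i·y_{i+1} − x_{i+1}·y_i:
  -552, -66, -26, -148, -100, -164  ⇒  2A = -1056, A = -528.
Then Σ (y_i + y_{i+1})·c_i = -2838, so ȳ = -2838 / (6·(-528)) = 43/48.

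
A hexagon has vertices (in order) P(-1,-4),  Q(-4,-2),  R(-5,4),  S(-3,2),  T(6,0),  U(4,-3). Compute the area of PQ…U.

43.5

Apply the surveyor's formula: 2A = Σ (x_i·y_{i+1} − x_{i+1}·y_i), indices taken mod 6.
Σ = (-14) + (-26) + (2) + (-12) + (-18) + (-19) = -87
Area = |Σ|/2 = 43.5.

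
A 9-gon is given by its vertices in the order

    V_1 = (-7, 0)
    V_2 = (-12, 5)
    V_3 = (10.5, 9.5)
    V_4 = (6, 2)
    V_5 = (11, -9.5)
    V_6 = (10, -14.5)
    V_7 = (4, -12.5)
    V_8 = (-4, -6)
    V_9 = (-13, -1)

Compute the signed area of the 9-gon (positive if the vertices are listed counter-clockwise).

Apply the surveyor's formula: 2A = Σ (x_i·y_{i+1} − x_{i+1}·y_i), indices taken mod 9.
Σ = (-35) + (-166.5) + (-36) + (-79) + (-64.5) + (-67) + (-74) + (-74) + (-7) = -603
Signed area = Σ/2 = -301.5 (negative ⇒ clockwise traversal).

-301.5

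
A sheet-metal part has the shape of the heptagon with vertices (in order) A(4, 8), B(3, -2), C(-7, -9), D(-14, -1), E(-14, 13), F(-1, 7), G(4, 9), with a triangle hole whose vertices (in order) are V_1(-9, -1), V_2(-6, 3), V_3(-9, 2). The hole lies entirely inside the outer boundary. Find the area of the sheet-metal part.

Outer boundary:
Σ = (-32) + (-41) + (-119) + (-196) + (-85) + (-37) + (-4) = -514
Area = |Σ|/2 = 257.
Hole:
Apply Gauss's area formula: 2A = Σ (x_i·y_{i+1} − x_{i+1}·y_i), indices taken mod 3.
Σ = (-33) + (15) + (27) = 9
Area = |Σ|/2 = 4.5.
Net area = 257 − 4.5 = 252.5.

252.5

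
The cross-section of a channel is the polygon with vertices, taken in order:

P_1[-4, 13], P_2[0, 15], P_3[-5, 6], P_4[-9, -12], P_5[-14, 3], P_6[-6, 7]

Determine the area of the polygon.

98

Σ = (-60) + (75) + (114) + (-195) + (-80) + (-50) = -196
Area = |Σ|/2 = 98.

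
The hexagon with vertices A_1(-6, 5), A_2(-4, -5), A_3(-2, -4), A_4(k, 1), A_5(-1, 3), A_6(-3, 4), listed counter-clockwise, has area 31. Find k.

-1

Write out the shoelace sum; only the two edges meeting at A_4 involve k:
2·Area = [((-2)·1 − k·(-4)) + (k·3 − (-1)·1)] + 70
       = 7·k + 69 = 62
⇒ k = -1.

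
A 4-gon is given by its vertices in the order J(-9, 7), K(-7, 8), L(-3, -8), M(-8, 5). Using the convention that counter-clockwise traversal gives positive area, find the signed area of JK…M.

Apply the surveyor's formula: 2A = Σ (x_i·y_{i+1} − x_{i+1}·y_i), indices taken mod 4.
Σ = (-23) + (80) + (-79) + (-11) = -33
Signed area = Σ/2 = -16.5 (negative ⇒ clockwise traversal).

-16.5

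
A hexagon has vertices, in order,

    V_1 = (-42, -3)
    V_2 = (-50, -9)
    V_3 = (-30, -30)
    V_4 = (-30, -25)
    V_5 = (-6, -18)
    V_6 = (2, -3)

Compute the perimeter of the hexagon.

130

|V_1V_2| = √((-8)² + (-6)²) = √100 = 10
|V_2V_3| = √((20)² + (-21)²) = √841 = 29
|V_3V_4| = √((0)² + (5)²) = √25 = 5
|V_4V_5| = √((24)² + (7)²) = √625 = 25
|V_5V_6| = √((8)² + (15)²) = √289 = 17
|V_6V_1| = √((-44)² + (0)²) = √1936 = 44
Perimeter = 10 + 29 + 5 + 25 + 17 + 44 = 130.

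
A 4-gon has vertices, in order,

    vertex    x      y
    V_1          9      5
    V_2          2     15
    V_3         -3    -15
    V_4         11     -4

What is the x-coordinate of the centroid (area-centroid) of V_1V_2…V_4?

Apply the shoelace (surveyor's) formula. First the cross-terms c_i = x_i·y_{i+1} − x_{i+1}·y_i:
  125, 15, 177, 91  ⇒  2A = 408, A = 204.
Then Σ (x_i + x_{i+1})·c_i = 4596, so x̄ = 4596 / (6·204) = 383/102.

383/102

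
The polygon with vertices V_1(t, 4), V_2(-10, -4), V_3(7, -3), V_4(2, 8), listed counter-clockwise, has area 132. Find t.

Write out the shoelace sum; only the two edges meeting at V_1 involve t:
2·Area = [(2·4 − t·8) + (t·(-4) − (-10)·4)] + 120
       = -12·t + 168 = 264
⇒ t = -8.

-8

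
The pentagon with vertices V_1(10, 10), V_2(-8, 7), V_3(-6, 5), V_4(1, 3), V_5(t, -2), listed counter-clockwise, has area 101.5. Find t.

Write out the shoelace sum; only the two edges meeting at V_5 involve t:
2·Area = [(1·(-2) − t·3) + (t·10 − 10·(-2))] + 129
       = 7·t + 147 = 203
⇒ t = 8.

8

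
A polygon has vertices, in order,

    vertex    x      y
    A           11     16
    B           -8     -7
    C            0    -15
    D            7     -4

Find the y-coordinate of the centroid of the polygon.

-16/9

Apply the surveyor's formula. First the cross-terms c_i = x_i·y_{i+1} − x_{i+1}·y_i:
  51, 120, 105, 156  ⇒  2A = 432, A = 216.
Then Σ (y_i + y_{i+1})·c_i = -2304, so ȳ = -2304 / (6·216) = -16/9.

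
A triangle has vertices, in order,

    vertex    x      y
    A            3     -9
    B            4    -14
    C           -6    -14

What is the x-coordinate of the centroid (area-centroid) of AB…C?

1/3

Apply the shoelace (surveyor's) formula. First the cross-terms c_i = x_i·y_{i+1} − x_{i+1}·y_i:
  -6, -140, 96  ⇒  2A = -50, A = -25.
Then Σ (x_i + x_{i+1})·c_i = -50, so x̄ = -50 / (6·(-25)) = 1/3.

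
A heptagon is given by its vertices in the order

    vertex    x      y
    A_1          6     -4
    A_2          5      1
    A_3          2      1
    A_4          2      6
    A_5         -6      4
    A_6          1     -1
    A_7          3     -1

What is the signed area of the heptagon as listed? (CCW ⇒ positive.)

40.5

Apply the shoelace formula: 2A = Σ (x_i·y_{i+1} − x_{i+1}·y_i), indices taken mod 7.
A_1→A_2: (6)(1) − (5)(-4) = 26
A_2→A_3: (5)(1) − (2)(1) = 3
A_3→A_4: (2)(6) − (2)(1) = 10
A_4→A_5: (2)(4) − (-6)(6) = 44
A_5→A_6: (-6)(-1) − (1)(4) = 2
A_6→A_7: (1)(-1) − (3)(-1) = 2
A_7→A_1: (3)(-4) − (6)(-1) = -6
Σ = 81
Signed area = Σ/2 = 40.5 (positive ⇒ counter-clockwise traversal).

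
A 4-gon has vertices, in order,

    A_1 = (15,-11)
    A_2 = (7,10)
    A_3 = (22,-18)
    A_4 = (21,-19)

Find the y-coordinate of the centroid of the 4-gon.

Apply Gauss's area formula. First the cross-terms c_i = x_i·y_{i+1} − x_{i+1}·y_i:
  227, -346, -40, 54  ⇒  2A = -105, A = -52.5.
Then Σ (y_i + y_{i+1})·c_i = 2401, so ȳ = 2401 / (6·(-52.5)) = -343/45.

-343/45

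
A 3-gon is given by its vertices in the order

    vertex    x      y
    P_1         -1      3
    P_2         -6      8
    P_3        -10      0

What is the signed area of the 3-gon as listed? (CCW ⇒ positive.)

Σ = (10) + (80) + (-30) = 60
Signed area = Σ/2 = 30 (positive ⇒ counter-clockwise traversal).

30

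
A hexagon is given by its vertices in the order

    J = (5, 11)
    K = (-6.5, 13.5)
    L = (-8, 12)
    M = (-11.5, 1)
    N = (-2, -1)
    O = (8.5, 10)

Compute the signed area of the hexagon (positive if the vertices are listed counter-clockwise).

172.25

Apply the shoelace formula: 2A = Σ (x_i·y_{i+1} − x_{i+1}·y_i), indices taken mod 6.
Cross-terms: 139, 30, 130, 13.5, -11.5, 43.5  ⇒  Σ = 344.5
Signed area = Σ/2 = 172.25 (positive ⇒ counter-clockwise traversal).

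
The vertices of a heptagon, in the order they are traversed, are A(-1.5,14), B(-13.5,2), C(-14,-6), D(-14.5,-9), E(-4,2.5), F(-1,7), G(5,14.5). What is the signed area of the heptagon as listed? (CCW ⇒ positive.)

Apply Gauss's area formula: 2A = Σ (x_i·y_{i+1} − x_{i+1}·y_i), indices taken mod 7.
A→B: (-1.5)(2) − (-13.5)(14) = 186
B→C: (-13.5)(-6) − (-14)(2) = 109
C→D: (-14)(-9) − (-14.5)(-6) = 39
D→E: (-14.5)(2.5) − (-4)(-9) = -72.25
E→F: (-4)(7) − (-1)(2.5) = -25.5
F→G: (-1)(14.5) − (5)(7) = -49.5
G→A: (5)(14) − (-1.5)(14.5) = 91.75
Σ = 278.5
Signed area = Σ/2 = 139.25 (positive ⇒ counter-clockwise traversal).

139.25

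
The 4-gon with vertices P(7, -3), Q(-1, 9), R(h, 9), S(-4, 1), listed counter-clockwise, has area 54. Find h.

-2

Write out the shoelace sum; only the two edges meeting at R involve h:
2·Area = [((-1)·9 − h·9) + (h·1 − (-4)·9)] + 65
       = -8·h + 92 = 108
⇒ h = -2.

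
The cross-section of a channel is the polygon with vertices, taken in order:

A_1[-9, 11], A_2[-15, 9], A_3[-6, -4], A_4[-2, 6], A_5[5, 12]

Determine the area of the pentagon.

131.5

Apply the shoelace (surveyor's) formula: 2A = Σ (x_i·y_{i+1} − x_{i+1}·y_i), indices taken mod 5.
Σ = (84) + (114) + (-44) + (-54) + (163) = 263
Area = |Σ|/2 = 131.5.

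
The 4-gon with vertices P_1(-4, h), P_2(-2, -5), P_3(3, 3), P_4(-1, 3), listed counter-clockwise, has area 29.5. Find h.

Write out the shoelace sum; only the two edges meeting at P_1 involve h:
2·Area = [((-1)·h − (-4)·3) + ((-4)·(-5) − (-2)·h)] + 21
       = 1·h + 53 = 59
⇒ h = 6.

6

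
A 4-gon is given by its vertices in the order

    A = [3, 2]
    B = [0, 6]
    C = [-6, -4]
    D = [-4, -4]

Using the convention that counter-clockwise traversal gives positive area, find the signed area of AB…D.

Apply the shoelace (surveyor's) formula: 2A = Σ (x_i·y_{i+1} − x_{i+1}·y_i), indices taken mod 4.
Σ = (18) + (36) + (8) + (4) = 66
Signed area = Σ/2 = 33 (positive ⇒ counter-clockwise traversal).

33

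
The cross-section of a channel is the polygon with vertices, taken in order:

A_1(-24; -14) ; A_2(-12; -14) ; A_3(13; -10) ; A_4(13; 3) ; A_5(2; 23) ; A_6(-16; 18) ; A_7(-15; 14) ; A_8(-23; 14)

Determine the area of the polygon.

1076

Apply the surveyor's formula: 2A = Σ (x_i·y_{i+1} − x_{i+1}·y_i), indices taken mod 8.
Σ = (168) + (302) + (169) + (293) + (404) + (46) + (112) + (658) = 2152
Area = |Σ|/2 = 1076.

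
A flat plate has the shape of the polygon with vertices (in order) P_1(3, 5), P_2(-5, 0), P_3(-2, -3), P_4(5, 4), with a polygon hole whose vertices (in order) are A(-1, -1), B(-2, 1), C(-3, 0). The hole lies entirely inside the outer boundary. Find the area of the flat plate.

Outer boundary:
P_1→P_2: (3)(0) − (-5)(5) = 25
P_2→P_3: (-5)(-3) − (-2)(0) = 15
P_3→P_4: (-2)(4) − (5)(-3) = 7
P_4→P_1: (5)(5) − (3)(4) = 13
Σ = 60
Area = |Σ|/2 = 30.
Hole:
Σ = (-3) + (3) + (3) = 3
Area = |Σ|/2 = 1.5.
Net area = 30 − 1.5 = 28.5.

28.5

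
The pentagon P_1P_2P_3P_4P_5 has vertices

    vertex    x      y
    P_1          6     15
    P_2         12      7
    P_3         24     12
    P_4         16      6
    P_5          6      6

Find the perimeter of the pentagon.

|P_1P_2| = √((6)² + (-8)²) = √100 = 10
|P_2P_3| = √((12)² + (5)²) = √169 = 13
|P_3P_4| = √((-8)² + (-6)²) = √100 = 10
|P_4P_5| = √((-10)² + (0)²) = √100 = 10
|P_5P_1| = √((0)² + (9)²) = √81 = 9
Perimeter = 10 + 13 + 10 + 10 + 9 = 52.

52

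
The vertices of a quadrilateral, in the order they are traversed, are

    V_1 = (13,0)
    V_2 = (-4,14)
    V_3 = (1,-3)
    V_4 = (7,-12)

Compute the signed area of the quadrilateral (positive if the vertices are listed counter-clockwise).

172.5

Apply Gauss's area formula: 2A = Σ (x_i·y_{i+1} − x_{i+1}·y_i), indices taken mod 4.
Σ = (182) + (-2) + (9) + (156) = 345
Signed area = Σ/2 = 172.5 (positive ⇒ counter-clockwise traversal).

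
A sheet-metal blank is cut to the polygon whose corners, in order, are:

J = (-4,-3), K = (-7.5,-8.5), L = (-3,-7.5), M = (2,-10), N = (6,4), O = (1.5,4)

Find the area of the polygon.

92.375

Σ = (11.5) + (30.75) + (45) + (68) + (18) + (11.5) = 184.75
Area = |Σ|/2 = 92.375.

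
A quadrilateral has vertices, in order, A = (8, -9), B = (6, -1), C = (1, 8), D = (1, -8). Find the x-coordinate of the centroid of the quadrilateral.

Apply the shoelace (surveyor's) formula. First the cross-terms c_i = x_i·y_{i+1} − x_{i+1}·y_i:
  46, 49, -16, 55  ⇒  2A = 134, A = 67.
Then Σ (x_i + x_{i+1})·c_i = 1450, so x̄ = 1450 / (6·67) = 725/201.

725/201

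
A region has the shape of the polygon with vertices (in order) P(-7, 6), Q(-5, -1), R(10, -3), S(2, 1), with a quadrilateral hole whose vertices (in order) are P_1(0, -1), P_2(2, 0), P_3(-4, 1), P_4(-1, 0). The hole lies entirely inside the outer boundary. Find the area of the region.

Outer boundary:
Apply Gauss's area formula: 2A = Σ (x_i·y_{i+1} − x_{i+1}·y_i), indices taken mod 4.
P→Q: (-7)(-1) − (-5)(6) = 37
Q→R: (-5)(-3) − (10)(-1) = 25
R→S: (10)(1) − (2)(-3) = 16
S→P: (2)(6) − (-7)(1) = 19
Σ = 97
Area = |Σ|/2 = 48.5.
Hole:
Apply the shoelace (surveyor's) formula: 2A = Σ (x_i·y_{i+1} − x_{i+1}·y_i), indices taken mod 4.
Σ = (2) + (2) + (1) + (1) = 6
Area = |Σ|/2 = 3.
Net area = 48.5 − 3 = 45.5.

45.5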